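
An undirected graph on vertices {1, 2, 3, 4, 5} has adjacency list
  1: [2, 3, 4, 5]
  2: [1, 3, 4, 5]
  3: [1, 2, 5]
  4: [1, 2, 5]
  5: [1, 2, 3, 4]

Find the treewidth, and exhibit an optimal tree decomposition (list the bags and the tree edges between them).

Every bag has size at most 4, so the width is 4 − 1 = 3 and tw(G) ≤ 3. For the lower bound, the 4 vertices {1, 2, 3, 5} are pairwise adjacent, and any tree decomposition puts a clique entirely inside one bag — forcing width ≥ 3. The upper and lower bounds meet at 3, so that is the treewidth.

Treewidth 3.
Bags: B1 = {1, 2, 3, 5}  B2 = {1, 2, 4, 5}
Tree: B1–B2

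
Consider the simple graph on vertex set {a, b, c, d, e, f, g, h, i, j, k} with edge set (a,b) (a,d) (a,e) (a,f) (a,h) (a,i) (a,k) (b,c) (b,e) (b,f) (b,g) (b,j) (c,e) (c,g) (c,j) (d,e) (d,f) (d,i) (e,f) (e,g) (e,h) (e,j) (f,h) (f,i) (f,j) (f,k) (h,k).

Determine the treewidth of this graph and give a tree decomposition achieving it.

Each bag holds 4 vertices, so the decomposition has width 3, which upper-bounds the treewidth. Conversely, {b, c, e, g} is a clique of size 4, and the vertices of any clique must share a bag in every tree decomposition; so some bag has ≥ 4 vertices and tw(G) ≥ 3. Combining the bounds, tw(G) = 3.

Treewidth 3.
One such decomposition:
Bags: B1 = {a, b, e, f}  B2 = {a, d, e, f}  B3 = {b, e, f, j}  B4 = {a, e, f, h}  B5 = {a, f, h, k}  B6 = {b, c, e, j}  B7 = {b, c, e, g}  B8 = {a, d, f, i}
Tree: B1–B2, B1–B3, B2–B4, B4–B5, B3–B6, B6–B7, B2–B8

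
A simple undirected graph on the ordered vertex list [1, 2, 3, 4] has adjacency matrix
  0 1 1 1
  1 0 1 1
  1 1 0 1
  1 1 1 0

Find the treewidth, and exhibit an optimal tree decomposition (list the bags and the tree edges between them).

Treewidth 3.
One such decomposition:
Bags: B1 = {1, 2, 3, 4}
Tree: (single bag)

A single bag containing all 4 vertices is trivially a valid decomposition of width 3. On the other hand G contains the 4-clique {1, 2, 3, 4}. A clique must lie in a single bag of any decomposition, so no decomposition can have width below 3. The upper and lower bounds meet at 3, so that is the treewidth.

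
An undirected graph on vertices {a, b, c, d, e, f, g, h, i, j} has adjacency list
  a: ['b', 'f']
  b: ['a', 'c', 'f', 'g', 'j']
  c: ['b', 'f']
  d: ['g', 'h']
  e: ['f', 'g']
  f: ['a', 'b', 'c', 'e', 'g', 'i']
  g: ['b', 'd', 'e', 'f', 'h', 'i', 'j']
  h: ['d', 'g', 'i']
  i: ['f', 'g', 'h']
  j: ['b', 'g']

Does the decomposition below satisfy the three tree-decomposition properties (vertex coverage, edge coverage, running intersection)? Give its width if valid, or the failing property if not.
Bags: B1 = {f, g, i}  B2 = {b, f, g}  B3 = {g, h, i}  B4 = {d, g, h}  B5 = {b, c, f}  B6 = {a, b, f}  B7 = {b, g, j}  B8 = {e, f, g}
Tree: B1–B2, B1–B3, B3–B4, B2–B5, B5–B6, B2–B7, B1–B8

Yes; width 2.

Checking the three conditions: (i) the bags cover all of {a, b, c, d, e, f, g, h, i, j}; (ii) for each edge, some bag contains both endpoints; (iii) the bags containing any fixed vertex form a subtree. All hold, so the decomposition is valid with width 3 − 1 = 2.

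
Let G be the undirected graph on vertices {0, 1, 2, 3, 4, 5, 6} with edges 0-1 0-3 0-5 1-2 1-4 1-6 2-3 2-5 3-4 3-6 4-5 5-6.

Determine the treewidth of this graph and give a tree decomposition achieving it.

Treewidth 3.
One optimal decomposition is:
Bags: B1 = {1, 3, 4, 5}  B2 = {1, 3, 5, 6}  B3 = {1, 2, 3, 5}  B4 = {0, 1, 3, 5}
Tree: B1–B2, B2–B3, B3–B4

The largest bag has 4 vertices, giving width 3; this decomposition certifies tw(G) ≤ 3. For the lower bound: the 4 vertex sets {4,5}, {3,6}, {1}, {2} are disjoint, each induces a connected subgraph, and every pair is joined by at least one edge of G. Contracting each set to a single vertex therefore yields K_{4} as a minor, and since treewidth is minor-monotone, tw(G) ≥ tw(K_{4}) = 3. Hence tw(G) = 3 exactly.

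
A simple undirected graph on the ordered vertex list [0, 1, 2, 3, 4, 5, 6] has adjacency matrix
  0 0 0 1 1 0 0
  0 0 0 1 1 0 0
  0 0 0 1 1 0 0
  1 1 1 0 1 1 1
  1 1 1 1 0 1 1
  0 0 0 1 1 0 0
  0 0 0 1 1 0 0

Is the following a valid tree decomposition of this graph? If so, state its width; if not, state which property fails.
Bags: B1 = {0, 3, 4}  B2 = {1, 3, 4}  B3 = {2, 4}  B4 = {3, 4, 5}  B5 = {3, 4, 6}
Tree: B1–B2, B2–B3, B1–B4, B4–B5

A tree decomposition must satisfy three properties: every vertex lies in some bag; for every edge, both endpoints lie together in some bag; and for every vertex, the bags containing it form a connected subtree. Here edge (3,2) lies in no bag, so the decomposition is invalid.

No — edge (3,2) lies in no bag.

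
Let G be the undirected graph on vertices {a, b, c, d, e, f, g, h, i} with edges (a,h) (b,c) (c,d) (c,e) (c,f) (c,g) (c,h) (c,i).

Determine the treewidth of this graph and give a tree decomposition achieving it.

Treewidth 1.
One optimal decomposition is:
Bags: B1 = {c, g}  B2 = {b, c}  B3 = {c, e}  B4 = {c, h}  B5 = {a, h}  B6 = {c, d}  B7 = {c, i}  B8 = {c, f}
Tree: B1–B2, B2–B3, B2–B4, B4–B5, B4–B6, B1–B7, B3–B8

The largest bag has 2 vertices, giving width 1; this decomposition certifies tw(G) ≤ 1. Since G has at least one edge (e.g. g–c), it is not an edgeless graph, so tw(G) ≥ 1. Combining the bounds, tw(G) = 1.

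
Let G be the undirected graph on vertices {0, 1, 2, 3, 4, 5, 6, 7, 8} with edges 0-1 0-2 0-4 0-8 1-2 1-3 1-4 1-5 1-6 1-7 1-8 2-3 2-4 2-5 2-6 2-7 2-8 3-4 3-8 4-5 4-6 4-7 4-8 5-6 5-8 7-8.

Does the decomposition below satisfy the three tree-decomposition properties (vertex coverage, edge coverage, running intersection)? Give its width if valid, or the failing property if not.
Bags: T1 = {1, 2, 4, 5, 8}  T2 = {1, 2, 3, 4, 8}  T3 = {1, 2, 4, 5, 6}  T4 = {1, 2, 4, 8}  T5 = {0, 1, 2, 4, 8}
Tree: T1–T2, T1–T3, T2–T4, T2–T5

No — vertex 7 appears in no bag.

A tree decomposition must satisfy three properties: every vertex lies in some bag; for every edge, both endpoints lie together in some bag; and for every vertex, the bags containing it form a connected subtree. Here vertex 7 appears in no bag, so the decomposition is invalid.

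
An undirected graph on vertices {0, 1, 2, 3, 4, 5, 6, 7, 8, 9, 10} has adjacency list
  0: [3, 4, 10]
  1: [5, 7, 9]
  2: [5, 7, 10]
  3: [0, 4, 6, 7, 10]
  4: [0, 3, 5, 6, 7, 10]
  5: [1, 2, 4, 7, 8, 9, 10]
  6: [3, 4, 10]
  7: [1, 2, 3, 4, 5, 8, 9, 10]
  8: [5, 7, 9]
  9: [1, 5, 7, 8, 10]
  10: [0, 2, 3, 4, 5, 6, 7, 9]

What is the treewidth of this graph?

3

A width-3 tree decomposition is:
Bags: B1 = {0, 3, 4, 10}  B2 = {3, 4, 7, 10}  B3 = {4, 5, 7, 10}  B4 = {2, 5, 7, 10}  B5 = {5, 7, 9, 10}  B6 = {1, 5, 7, 9}  B7 = {5, 7, 8, 9}  B8 = {3, 4, 6, 10}
Tree: B1–B2, B2–B3, B3–B4, B3–B5, B5–B6, B6–B7, B2–B8
The largest bag has 4 vertices, giving width 3; this decomposition certifies tw(G) ≤ 3. For the lower bound, the 4 vertices {0, 3, 4, 10} are pairwise adjacent, and any tree decomposition puts a clique entirely inside one bag — forcing width ≥ 3. Hence tw(G) = 3 exactly.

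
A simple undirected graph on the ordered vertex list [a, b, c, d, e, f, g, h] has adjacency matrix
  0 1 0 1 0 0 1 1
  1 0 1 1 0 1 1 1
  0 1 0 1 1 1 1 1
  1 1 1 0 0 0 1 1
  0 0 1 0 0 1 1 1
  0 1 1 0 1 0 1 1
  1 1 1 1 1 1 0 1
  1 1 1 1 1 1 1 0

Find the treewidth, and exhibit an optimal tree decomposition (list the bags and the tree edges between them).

The largest bag has 5 vertices, giving width 4; this decomposition certifies tw(G) ≤ 4. For the lower bound, the 5 vertices {c, e, f, g, h} are pairwise adjacent, and any tree decomposition puts a clique entirely inside one bag — forcing width ≥ 4. Hence tw(G) = 4 exactly.

Treewidth 4.
One such decomposition:
Bags: B1 = {b, c, d, g, h}  B2 = {a, b, d, g, h}  B3 = {b, c, f, g, h}  B4 = {c, e, f, g, h}
Tree: B1–B2, B1–B3, B3–B4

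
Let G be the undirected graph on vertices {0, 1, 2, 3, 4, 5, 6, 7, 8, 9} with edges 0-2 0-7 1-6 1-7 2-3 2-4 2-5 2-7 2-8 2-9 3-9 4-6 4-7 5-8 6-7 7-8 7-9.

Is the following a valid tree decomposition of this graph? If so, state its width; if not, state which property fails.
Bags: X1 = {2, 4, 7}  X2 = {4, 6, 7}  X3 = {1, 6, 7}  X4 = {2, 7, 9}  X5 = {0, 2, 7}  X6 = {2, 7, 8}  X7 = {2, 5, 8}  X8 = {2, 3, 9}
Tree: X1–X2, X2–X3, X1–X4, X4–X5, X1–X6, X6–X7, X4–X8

Vertex coverage: the bags together contain {0, 1, 2, 3, 4, 5, 6, 7, 8, 9}, the full vertex set. Edge coverage: each edge of G has both endpoints in at least one bag. Running intersection: for every vertex, the bags containing it form a connected subtree. All three properties hold, so this is a valid tree decomposition of width max|bag| − 1 = 2, and hence tw(G) ≤ 2.

Yes; width 2.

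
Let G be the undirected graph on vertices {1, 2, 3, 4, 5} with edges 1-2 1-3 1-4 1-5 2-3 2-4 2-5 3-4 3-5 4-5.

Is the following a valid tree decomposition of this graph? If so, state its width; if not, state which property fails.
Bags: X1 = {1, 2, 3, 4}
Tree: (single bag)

No — vertex 5 appears in no bag.

A tree decomposition must satisfy three properties: every vertex lies in some bag; for every edge, both endpoints lie together in some bag; and for every vertex, the bags containing it form a connected subtree. Here vertex 5 appears in no bag, so the decomposition is invalid.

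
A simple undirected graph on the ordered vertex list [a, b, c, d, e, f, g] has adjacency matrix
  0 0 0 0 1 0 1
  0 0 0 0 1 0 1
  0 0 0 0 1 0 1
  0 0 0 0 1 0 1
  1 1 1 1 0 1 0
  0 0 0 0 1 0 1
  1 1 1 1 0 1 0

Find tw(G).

A width-2 tree decomposition is:
Bags: B1 = {b, e, g}  B2 = {a, e, g}  B3 = {d, e, g}  B4 = {e, f, g}  B5 = {c, e, g}
Tree: B1–B2, B2–B3, B3–B4, B4–B5
Each bag holds 3 vertices, so the decomposition has width 2, which upper-bounds the treewidth. The edges g–b–e–a–g form a cycle, so G is not a tree and its treewidth is at least 2. Therefore the treewidth is 2.

2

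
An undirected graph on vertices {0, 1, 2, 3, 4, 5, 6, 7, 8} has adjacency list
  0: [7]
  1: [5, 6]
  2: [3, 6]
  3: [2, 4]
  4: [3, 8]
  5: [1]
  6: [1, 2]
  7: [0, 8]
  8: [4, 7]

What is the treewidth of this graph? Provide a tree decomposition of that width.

The largest bag has 2 vertices, giving width 1; this decomposition certifies tw(G) ≤ 1. Any graph with an edge has treewidth ≥ 1, and G has the edge 0–7. The upper and lower bounds meet at 1, so that is the treewidth.

Treewidth 1.
One such decomposition:
Bags: B1 = {0, 7}  B2 = {7, 8}  B3 = {4, 8}  B4 = {3, 4}  B5 = {2, 3}  B6 = {2, 6}  B7 = {1, 6}  B8 = {1, 5}
Tree: B1–B2, B2–B3, B3–B4, B4–B5, B5–B6, B6–B7, B7–B8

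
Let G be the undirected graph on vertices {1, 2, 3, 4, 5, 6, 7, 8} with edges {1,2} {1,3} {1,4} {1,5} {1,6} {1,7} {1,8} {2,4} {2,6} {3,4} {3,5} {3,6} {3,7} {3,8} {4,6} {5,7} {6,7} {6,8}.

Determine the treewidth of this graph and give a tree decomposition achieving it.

The largest bag has 4 vertices, giving width 3; this decomposition certifies tw(G) ≤ 3. Conversely, {1, 2, 4, 6} is a clique of size 4, and the vertices of any clique must share a bag in every tree decomposition; so some bag has ≥ 4 vertices and tw(G) ≥ 3. Combining the bounds, tw(G) = 3.

Treewidth 3.
Bags: B1 = {1, 3, 6, 7}  B2 = {1, 3, 4, 6}  B3 = {1, 2, 4, 6}  B4 = {1, 3, 5, 7}  B5 = {1, 3, 6, 8}
Tree: B1–B2, B2–B3, B1–B4, B1–B5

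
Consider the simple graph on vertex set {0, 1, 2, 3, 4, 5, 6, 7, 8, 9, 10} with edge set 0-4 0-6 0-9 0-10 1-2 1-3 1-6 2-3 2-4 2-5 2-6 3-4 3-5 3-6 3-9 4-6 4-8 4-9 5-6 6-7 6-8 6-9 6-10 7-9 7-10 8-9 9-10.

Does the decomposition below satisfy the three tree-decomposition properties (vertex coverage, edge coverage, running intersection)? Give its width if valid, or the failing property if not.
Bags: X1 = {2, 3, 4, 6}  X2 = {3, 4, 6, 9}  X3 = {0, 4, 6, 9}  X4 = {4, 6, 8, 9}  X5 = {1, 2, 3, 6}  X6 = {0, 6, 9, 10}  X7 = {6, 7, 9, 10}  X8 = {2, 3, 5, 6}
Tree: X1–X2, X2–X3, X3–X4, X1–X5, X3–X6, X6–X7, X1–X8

Yes; width 3.

Every vertex of G appears in some bag (union = {0, 1, 2, 3, 4, 5, 6, 7, 8, 9, 10}); every edge is covered by a bag; and for each vertex v the set of bags containing v is connected in the bag tree. The decomposition is therefore valid. The largest bag has 4 vertices, so the width is 3.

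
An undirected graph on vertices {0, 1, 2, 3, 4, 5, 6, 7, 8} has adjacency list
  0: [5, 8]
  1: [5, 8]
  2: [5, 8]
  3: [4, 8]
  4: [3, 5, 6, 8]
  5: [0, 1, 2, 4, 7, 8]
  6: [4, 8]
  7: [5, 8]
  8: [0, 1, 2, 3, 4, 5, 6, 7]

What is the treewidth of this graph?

A width-2 tree decomposition is:
Bags: B1 = {3, 4, 8}  B2 = {4, 5, 8}  B3 = {4, 6, 8}  B4 = {0, 5, 8}  B5 = {1, 5, 8}  B6 = {2, 5, 8}  B7 = {5, 7, 8}
Tree: B1–B2, B1–B3, B2–B4, B2–B5, B4–B6, B2–B7
The largest bag has 3 vertices, giving width 2; this decomposition certifies tw(G) ≤ 2. For the lower bound, the 3 vertices {3, 4, 8} are pairwise adjacent, and any tree decomposition puts a clique entirely inside one bag — forcing width ≥ 2. The upper and lower bounds meet at 2, so that is the treewidth.

2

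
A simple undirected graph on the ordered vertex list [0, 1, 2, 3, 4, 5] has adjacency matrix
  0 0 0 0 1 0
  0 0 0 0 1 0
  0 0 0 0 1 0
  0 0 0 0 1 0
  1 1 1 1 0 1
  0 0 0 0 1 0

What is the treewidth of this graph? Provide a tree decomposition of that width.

Treewidth 1.
Bags: B1 = {1, 4}  B2 = {2, 4}  B3 = {4, 5}  B4 = {0, 4}  B5 = {3, 4}
Tree: B1–B2, B1–B3, B3–B4, B2–B5

The largest bag has 2 vertices, giving width 1; this decomposition certifies tw(G) ≤ 1. Since G has at least one edge (e.g. 1–4), it is not an edgeless graph, so tw(G) ≥ 1. Hence tw(G) = 1 exactly.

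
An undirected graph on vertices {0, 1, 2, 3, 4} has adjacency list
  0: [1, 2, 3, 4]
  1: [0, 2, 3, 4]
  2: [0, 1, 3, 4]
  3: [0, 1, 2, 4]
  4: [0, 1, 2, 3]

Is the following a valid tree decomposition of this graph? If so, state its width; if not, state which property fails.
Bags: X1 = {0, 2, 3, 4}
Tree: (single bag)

No — vertex 1 appears in no bag.

A tree decomposition must satisfy three properties: every vertex lies in some bag; for every edge, both endpoints lie together in some bag; and for every vertex, the bags containing it form a connected subtree. Here vertex 1 appears in no bag, so the decomposition is invalid.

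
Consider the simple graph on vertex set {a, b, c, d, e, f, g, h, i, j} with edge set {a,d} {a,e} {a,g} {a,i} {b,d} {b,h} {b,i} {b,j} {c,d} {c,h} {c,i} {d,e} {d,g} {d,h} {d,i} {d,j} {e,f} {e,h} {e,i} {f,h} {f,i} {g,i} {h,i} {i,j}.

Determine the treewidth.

A width-3 tree decomposition is:
Bags: B1 = {d, e, h, i}  B2 = {c, d, h, i}  B3 = {b, d, h, i}  B4 = {e, f, h, i}  B5 = {a, d, e, i}  B6 = {b, d, i, j}  B7 = {a, d, g, i}
Tree: B1–B2, B1–B3, B1–B4, B1–B5, B3–B6, B5–B7
The largest bag has 4 vertices, giving width 3; this decomposition certifies tw(G) ≤ 3. On the other hand G contains the 4-clique {a, d, g, i}. A clique must lie in a single bag of any decomposition, so no decomposition can have width below 3. Combining the bounds, tw(G) = 3.

3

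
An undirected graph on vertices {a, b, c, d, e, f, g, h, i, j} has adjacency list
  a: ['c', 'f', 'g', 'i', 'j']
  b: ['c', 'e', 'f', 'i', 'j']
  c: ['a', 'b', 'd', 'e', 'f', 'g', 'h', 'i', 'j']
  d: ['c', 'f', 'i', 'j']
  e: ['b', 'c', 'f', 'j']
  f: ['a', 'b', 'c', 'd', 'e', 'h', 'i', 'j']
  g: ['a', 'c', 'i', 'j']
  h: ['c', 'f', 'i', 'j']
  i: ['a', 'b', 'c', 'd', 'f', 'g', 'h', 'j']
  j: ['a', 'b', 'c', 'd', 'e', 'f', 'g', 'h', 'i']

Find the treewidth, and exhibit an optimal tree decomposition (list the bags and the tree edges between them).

Treewidth 4.
One optimal decomposition is:
Bags: B1 = {a, c, g, i, j}  B2 = {a, c, f, i, j}  B3 = {b, c, f, i, j}  B4 = {c, f, h, i, j}  B5 = {b, c, e, f, j}  B6 = {c, d, f, i, j}
Tree: B1–B2, B2–B3, B3–B4, B3–B5, B3–B6

The largest bag has 5 vertices, giving width 4; this decomposition certifies tw(G) ≤ 4. For the lower bound, the 5 vertices {a, c, g, i, j} are pairwise adjacent, and any tree decomposition puts a clique entirely inside one bag — forcing width ≥ 4. Hence tw(G) = 4 exactly.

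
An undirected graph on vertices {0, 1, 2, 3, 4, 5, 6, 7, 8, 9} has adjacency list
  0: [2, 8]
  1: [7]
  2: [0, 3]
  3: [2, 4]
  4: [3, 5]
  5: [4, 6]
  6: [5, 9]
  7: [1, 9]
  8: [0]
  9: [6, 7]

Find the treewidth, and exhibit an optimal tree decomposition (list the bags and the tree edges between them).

Every bag has size at most 2, so the width is 2 − 1 = 1 and tw(G) ≤ 1. Since G has at least one edge (e.g. 8–0), it is not an edgeless graph, so tw(G) ≥ 1. Combining the bounds, tw(G) = 1.

Treewidth 1.
One such decomposition:
Bags: B1 = {0, 8}  B2 = {0, 2}  B3 = {2, 3}  B4 = {3, 4}  B5 = {4, 5}  B6 = {5, 6}  B7 = {6, 9}  B8 = {7, 9}  B9 = {1, 7}
Tree: B1–B2, B2–B3, B3–B4, B4–B5, B5–B6, B6–B7, B7–B8, B8–B9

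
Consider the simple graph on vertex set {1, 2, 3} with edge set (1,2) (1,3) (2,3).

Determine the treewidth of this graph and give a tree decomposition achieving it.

Treewidth 2.
One optimal decomposition is:
Bags: B1 = {1, 2, 3}
Tree: (single bag)

A single bag containing all 3 vertices is trivially a valid decomposition of width 2. Conversely, {1, 2, 3} is a clique of size 3, and the vertices of any clique must share a bag in every tree decomposition; so some bag has ≥ 3 vertices and tw(G) ≥ 2. Combining the bounds, tw(G) = 2.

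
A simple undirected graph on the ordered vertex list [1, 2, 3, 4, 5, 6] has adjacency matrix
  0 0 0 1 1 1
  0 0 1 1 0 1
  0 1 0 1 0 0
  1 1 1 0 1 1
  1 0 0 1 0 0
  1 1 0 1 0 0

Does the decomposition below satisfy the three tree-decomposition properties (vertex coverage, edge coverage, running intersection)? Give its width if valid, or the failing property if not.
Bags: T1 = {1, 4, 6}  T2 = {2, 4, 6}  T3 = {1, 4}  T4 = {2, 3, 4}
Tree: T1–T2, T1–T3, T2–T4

No — vertex 5 appears in no bag.

A tree decomposition must satisfy three properties: every vertex lies in some bag; for every edge, both endpoints lie together in some bag; and for every vertex, the bags containing it form a connected subtree. Here vertex 5 appears in no bag, so the decomposition is invalid.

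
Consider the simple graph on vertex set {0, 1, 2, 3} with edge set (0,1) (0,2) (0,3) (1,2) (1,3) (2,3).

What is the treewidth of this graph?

A width-3 tree decomposition is:
Bags: B1 = {0, 1, 2, 3}
Tree: (single bag)
With just one bag of size 4, the width is 4 − 1 = 3, so tw(G) ≤ 3. For the lower bound, the 4 vertices {0, 1, 2, 3} are pairwise adjacent, and any tree decomposition puts a clique entirely inside one bag — forcing width ≥ 3. The upper and lower bounds meet at 3, so that is the treewidth.

3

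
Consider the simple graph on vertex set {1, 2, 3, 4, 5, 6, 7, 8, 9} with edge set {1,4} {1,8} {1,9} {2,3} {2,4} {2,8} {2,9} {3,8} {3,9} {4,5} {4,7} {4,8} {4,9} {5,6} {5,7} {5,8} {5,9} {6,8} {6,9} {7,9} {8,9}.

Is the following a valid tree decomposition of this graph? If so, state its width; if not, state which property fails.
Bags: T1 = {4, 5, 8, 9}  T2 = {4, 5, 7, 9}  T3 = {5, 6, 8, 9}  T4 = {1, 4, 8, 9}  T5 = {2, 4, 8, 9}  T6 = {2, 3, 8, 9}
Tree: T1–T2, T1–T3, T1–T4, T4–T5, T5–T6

Yes; width 3.

Every vertex of G appears in some bag (union = {1, 2, 3, 4, 5, 6, 7, 8, 9}); every edge is covered by a bag; and for each vertex v the set of bags containing v is connected in the bag tree. The decomposition is therefore valid. The largest bag has 4 vertices, so the width is 3.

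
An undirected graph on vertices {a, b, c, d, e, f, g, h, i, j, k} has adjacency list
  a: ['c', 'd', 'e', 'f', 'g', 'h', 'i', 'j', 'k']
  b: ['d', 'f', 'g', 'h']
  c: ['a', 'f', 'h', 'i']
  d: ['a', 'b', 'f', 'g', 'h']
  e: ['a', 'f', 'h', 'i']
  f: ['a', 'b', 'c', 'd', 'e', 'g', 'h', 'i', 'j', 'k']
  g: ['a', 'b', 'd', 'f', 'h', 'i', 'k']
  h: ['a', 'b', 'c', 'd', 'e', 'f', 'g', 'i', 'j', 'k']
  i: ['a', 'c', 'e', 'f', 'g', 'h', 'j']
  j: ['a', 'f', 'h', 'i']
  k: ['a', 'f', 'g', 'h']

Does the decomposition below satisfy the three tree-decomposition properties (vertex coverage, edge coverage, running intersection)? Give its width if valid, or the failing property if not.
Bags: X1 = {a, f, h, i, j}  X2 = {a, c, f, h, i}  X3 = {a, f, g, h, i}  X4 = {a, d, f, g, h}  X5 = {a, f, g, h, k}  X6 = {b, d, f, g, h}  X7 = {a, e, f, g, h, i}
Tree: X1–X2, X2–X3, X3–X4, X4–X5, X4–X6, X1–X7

No — bags containing vertex g are not connected in the tree.

A tree decomposition must satisfy three properties: every vertex lies in some bag; for every edge, both endpoints lie together in some bag; and for every vertex, the bags containing it form a connected subtree. Here bags containing vertex g are not connected in the tree, so the decomposition is invalid.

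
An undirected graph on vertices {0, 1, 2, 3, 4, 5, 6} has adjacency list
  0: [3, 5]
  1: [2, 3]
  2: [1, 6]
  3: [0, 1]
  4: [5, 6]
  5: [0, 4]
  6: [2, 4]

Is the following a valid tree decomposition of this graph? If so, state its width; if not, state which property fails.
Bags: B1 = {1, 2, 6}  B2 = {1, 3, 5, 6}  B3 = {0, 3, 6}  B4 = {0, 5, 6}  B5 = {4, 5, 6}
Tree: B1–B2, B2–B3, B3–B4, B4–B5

No — bags containing vertex 5 are not connected in the tree.

A tree decomposition must satisfy three properties: every vertex lies in some bag; for every edge, both endpoints lie together in some bag; and for every vertex, the bags containing it form a connected subtree. Here bags containing vertex 5 are not connected in the tree, so the decomposition is invalid.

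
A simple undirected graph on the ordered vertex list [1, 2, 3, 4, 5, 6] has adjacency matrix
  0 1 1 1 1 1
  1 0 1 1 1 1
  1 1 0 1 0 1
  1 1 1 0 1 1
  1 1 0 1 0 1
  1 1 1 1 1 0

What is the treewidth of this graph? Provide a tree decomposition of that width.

Every bag has size at most 5, so the width is 5 − 1 = 4 and tw(G) ≤ 4. On the other hand G contains the 5-clique {1, 2, 3, 4, 6}. A clique must lie in a single bag of any decomposition, so no decomposition can have width below 4. Therefore the treewidth is 4.

Treewidth 4.
One such decomposition:
Bags: B1 = {1, 2, 3, 4, 6}  B2 = {1, 2, 4, 5, 6}
Tree: B1–B2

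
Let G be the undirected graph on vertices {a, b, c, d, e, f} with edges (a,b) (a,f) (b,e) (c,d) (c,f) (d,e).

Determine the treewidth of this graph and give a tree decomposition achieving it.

Treewidth 2.
Bags: B1 = {c, d, e}  B2 = {b, c, e}  B3 = {a, b, c}  B4 = {a, c, f}
Tree: B1–B2, B2–B3, B3–B4

Every bag has size at most 3, so the width is 3 − 1 = 2 and tw(G) ≤ 2. The edges c–d–e–b–a–f–c form a cycle, so G is not a tree and its treewidth is at least 2. Therefore the treewidth is 2.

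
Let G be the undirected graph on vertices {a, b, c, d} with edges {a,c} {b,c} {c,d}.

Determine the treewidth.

A width-1 tree decomposition is:
Bags: B1 = {a, c}  B2 = {b, c}  B3 = {c, d}
Tree: B1–B2, B1–B3
Each bag holds 2 vertices, so the decomposition has width 1, which upper-bounds the treewidth. G has an edge, so its treewidth is at least 1. Combining the bounds, tw(G) = 1.

1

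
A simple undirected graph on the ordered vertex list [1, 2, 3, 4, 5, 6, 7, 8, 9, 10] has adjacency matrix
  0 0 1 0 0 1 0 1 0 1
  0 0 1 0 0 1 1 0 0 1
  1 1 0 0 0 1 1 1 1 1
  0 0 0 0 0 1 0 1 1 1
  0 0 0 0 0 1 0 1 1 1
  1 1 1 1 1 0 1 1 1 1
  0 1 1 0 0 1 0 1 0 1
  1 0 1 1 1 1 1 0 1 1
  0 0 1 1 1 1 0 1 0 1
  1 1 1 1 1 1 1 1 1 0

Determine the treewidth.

4

A width-4 tree decomposition is:
Bags: B1 = {3, 6, 7, 8, 10}  B2 = {3, 6, 8, 9, 10}  B3 = {1, 3, 6, 8, 10}  B4 = {2, 3, 6, 7, 10}  B5 = {5, 6, 8, 9, 10}  B6 = {4, 6, 8, 9, 10}
Tree: B1–B2, B1–B3, B1–B4, B2–B5, B2–B6
Each bag holds 5 vertices, so the decomposition has width 4, which upper-bounds the treewidth. For the lower bound, the 5 vertices {1, 3, 6, 8, 10} are pairwise adjacent, and any tree decomposition puts a clique entirely inside one bag — forcing width ≥ 4. The upper and lower bounds meet at 4, so that is the treewidth.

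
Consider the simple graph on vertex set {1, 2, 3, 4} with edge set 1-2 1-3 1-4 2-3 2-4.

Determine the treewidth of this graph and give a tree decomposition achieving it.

Treewidth 2.
Bags: B1 = {1, 2, 3}  B2 = {1, 2, 4}
Tree: B1–B2

Every bag has size at most 3, so the width is 3 − 1 = 2 and tw(G) ≤ 2. On the other hand G contains the 3-clique {1, 2, 3}. A clique must lie in a single bag of any decomposition, so no decomposition can have width below 2. Hence tw(G) = 2 exactly.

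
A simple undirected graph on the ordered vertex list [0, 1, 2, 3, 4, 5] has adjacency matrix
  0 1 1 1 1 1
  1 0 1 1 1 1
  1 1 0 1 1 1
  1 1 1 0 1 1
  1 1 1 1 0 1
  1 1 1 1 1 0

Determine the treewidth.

5

A width-5 tree decomposition is:
Bags: B1 = {0, 1, 2, 3, 4, 5}
Tree: (single bag)
A single bag containing all 6 vertices is trivially a valid decomposition of width 5. For the lower bound, the 6 vertices {0, 1, 2, 3, 4, 5} are pairwise adjacent, and any tree decomposition puts a clique entirely inside one bag — forcing width ≥ 5. Combining the bounds, tw(G) = 5.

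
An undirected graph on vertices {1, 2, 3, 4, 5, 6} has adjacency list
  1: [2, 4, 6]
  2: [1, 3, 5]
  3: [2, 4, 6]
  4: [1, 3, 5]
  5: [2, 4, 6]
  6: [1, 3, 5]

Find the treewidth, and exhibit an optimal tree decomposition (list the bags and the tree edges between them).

Each bag holds 4 vertices, so the decomposition has width 3, which upper-bounds the treewidth. For the lower bound: the 4 vertex sets {3,6}, {1,2}, {4}, {5} are disjoint, each induces a connected subgraph, and every pair is joined by at least one edge of G. Contracting each set to a single vertex therefore yields K_{4} as a minor, and since treewidth is minor-monotone, tw(G) ≥ tw(K_{4}) = 3. Combining the bounds, tw(G) = 3.

Treewidth 3.
One such decomposition:
Bags: B1 = {2, 3, 4, 6}  B2 = {1, 2, 4, 6}  B3 = {2, 4, 5, 6}
Tree: B1–B2, B2–B3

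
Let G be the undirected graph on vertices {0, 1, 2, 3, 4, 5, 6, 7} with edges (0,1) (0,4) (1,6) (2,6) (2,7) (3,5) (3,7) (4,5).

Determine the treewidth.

2

A width-2 tree decomposition is:
Bags: B1 = {3, 5, 7}  B2 = {4, 5, 7}  B3 = {0, 4, 7}  B4 = {0, 1, 7}  B5 = {1, 6, 7}  B6 = {2, 6, 7}
Tree: B1–B2, B2–B3, B3–B4, B4–B5, B5–B6
Every bag has size at most 3, so the width is 3 − 1 = 2 and tw(G) ≤ 2. For the lower bound, G contains the cycle 7–3–5–4–0–1–6–2–7, so G is not a forest; only forests have treewidth ≤ 1, hence tw(G) ≥ 2. Combining the bounds, tw(G) = 2.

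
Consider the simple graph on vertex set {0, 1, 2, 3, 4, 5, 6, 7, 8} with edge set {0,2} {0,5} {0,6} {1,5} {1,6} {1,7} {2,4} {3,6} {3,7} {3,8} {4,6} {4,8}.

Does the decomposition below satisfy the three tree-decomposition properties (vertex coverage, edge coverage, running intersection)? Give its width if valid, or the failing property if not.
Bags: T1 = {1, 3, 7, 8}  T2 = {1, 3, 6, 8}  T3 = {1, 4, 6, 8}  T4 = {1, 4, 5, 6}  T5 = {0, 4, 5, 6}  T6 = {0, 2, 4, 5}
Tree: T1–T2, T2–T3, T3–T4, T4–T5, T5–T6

Yes; width 3.

Vertex coverage: the bags together contain {0, 1, 2, 3, 4, 5, 6, 7, 8}, the full vertex set. Edge coverage: each edge of G has both endpoints in at least one bag. Running intersection: for every vertex, the bags containing it form a connected subtree. All three properties hold, so this is a valid tree decomposition of width max|bag| − 1 = 3, and hence tw(G) ≤ 3.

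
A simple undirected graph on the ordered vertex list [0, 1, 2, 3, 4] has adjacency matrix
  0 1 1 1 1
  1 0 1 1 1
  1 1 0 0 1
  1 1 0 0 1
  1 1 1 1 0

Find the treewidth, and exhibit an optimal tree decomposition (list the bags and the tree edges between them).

Treewidth 3.
One such decomposition:
Bags: B1 = {0, 1, 2, 4}  B2 = {0, 1, 3, 4}
Tree: B1–B2

Each bag holds 4 vertices, so the decomposition has width 3, which upper-bounds the treewidth. On the other hand G contains the 4-clique {0, 1, 2, 4}. A clique must lie in a single bag of any decomposition, so no decomposition can have width below 3. Therefore the treewidth is 3.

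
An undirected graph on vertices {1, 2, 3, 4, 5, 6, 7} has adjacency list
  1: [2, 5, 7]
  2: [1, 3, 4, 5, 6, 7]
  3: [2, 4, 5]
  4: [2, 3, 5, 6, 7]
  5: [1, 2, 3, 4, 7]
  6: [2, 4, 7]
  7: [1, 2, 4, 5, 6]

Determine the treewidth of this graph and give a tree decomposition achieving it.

Treewidth 3.
Bags: B1 = {2, 4, 5, 7}  B2 = {1, 2, 5, 7}  B3 = {2, 3, 4, 5}  B4 = {2, 4, 6, 7}
Tree: B1–B2, B1–B3, B1–B4

The largest bag has 4 vertices, giving width 3; this decomposition certifies tw(G) ≤ 3. For the lower bound, the 4 vertices {1, 2, 5, 7} are pairwise adjacent, and any tree decomposition puts a clique entirely inside one bag — forcing width ≥ 3. Therefore the treewidth is 3.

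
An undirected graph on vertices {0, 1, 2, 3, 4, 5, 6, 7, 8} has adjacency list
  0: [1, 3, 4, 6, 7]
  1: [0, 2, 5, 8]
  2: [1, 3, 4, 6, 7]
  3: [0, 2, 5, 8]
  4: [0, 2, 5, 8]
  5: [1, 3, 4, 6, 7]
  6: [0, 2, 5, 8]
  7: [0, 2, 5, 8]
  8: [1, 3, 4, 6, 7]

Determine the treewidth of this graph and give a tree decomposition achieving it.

Each bag holds 5 vertices, so the decomposition has width 4, which upper-bounds the treewidth. For the lower bound: the 5 vertex sets {0,4}, {5,6}, {3,8}, {2}, {1} are disjoint, each induces a connected subgraph, and every pair is joined by at least one edge of G. Contracting each set to a single vertex therefore yields K_{5} as a minor, and since treewidth is minor-monotone, tw(G) ≥ tw(K_{5}) = 4. The upper and lower bounds meet at 4, so that is the treewidth.

Treewidth 4.
One such decomposition:
Bags: B1 = {0, 2, 4, 5, 8}  B2 = {0, 2, 5, 6, 8}  B3 = {0, 2, 3, 5, 8}  B4 = {0, 1, 2, 5, 8}  B5 = {0, 2, 5, 7, 8}
Tree: B1–B2, B2–B3, B3–B4, B4–B5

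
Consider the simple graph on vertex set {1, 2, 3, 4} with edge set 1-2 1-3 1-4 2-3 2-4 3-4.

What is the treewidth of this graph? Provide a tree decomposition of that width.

Treewidth 3.
One optimal decomposition is:
Bags: B1 = {1, 2, 3, 4}
Tree: (single bag)

With just one bag of size 4, the width is 4 − 1 = 3, so tw(G) ≤ 3. For the lower bound, the 4 vertices {1, 2, 3, 4} are pairwise adjacent, and any tree decomposition puts a clique entirely inside one bag — forcing width ≥ 3. The upper and lower bounds meet at 3, so that is the treewidth.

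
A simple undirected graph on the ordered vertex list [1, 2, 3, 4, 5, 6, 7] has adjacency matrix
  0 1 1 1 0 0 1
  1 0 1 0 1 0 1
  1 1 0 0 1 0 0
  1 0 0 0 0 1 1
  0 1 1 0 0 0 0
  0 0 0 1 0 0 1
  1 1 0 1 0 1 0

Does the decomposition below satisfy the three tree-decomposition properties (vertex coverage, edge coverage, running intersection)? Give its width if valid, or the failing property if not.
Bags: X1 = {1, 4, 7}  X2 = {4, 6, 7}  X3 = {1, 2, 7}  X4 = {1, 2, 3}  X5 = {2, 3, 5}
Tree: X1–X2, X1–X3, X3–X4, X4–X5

Yes; width 2.

Vertex coverage: the bags together contain {1, 2, 3, 4, 5, 6, 7}, the full vertex set. Edge coverage: each edge of G has both endpoints in at least one bag. Running intersection: for every vertex, the bags containing it form a connected subtree. All three properties hold, so this is a valid tree decomposition of width max|bag| − 1 = 2, and hence tw(G) ≤ 2.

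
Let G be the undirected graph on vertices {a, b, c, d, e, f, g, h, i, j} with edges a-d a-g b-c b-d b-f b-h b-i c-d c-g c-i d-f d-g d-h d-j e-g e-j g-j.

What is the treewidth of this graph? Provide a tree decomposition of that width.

Treewidth 2.
One optimal decomposition is:
Bags: B1 = {b, c, i}  B2 = {b, c, d}  B3 = {b, d, f}  B4 = {c, d, g}  B5 = {a, d, g}  B6 = {d, g, j}  B7 = {b, d, h}  B8 = {e, g, j}
Tree: B1–B2, B2–B3, B2–B4, B4–B5, B5–B6, B3–B7, B6–B8

Each bag holds 3 vertices, so the decomposition has width 2, which upper-bounds the treewidth. On the other hand G contains the 3-clique {d, g, j}. A clique must lie in a single bag of any decomposition, so no decomposition can have width below 2. Combining the bounds, tw(G) = 2.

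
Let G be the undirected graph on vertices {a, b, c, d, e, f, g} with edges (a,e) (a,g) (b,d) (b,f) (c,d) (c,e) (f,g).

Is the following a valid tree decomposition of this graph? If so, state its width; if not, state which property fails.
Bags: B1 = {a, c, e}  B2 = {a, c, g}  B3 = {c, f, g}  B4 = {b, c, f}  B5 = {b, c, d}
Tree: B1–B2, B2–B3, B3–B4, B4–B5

Yes; width 2.

Every vertex of G appears in some bag (union = {a, b, c, d, e, f, g}); every edge is covered by a bag; and for each vertex v the set of bags containing v is connected in the bag tree. The decomposition is therefore valid. The largest bag has 3 vertices, so the width is 2.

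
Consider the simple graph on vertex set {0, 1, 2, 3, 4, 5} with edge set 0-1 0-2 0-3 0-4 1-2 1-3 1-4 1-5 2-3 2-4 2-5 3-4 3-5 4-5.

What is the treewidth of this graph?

A width-4 tree decomposition is:
Bags: B1 = {1, 2, 3, 4, 5}  B2 = {0, 1, 2, 3, 4}
Tree: B1–B2
Every bag has size at most 5, so the width is 5 − 1 = 4 and tw(G) ≤ 4. Conversely, {0, 1, 2, 3, 4} is a clique of size 5, and the vertices of any clique must share a bag in every tree decomposition; so some bag has ≥ 5 vertices and tw(G) ≥ 4. Therefore the treewidth is 4.

4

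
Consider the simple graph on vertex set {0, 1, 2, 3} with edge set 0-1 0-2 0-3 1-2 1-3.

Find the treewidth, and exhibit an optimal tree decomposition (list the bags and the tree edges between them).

Treewidth 2.
Bags: B1 = {0, 1, 2}  B2 = {0, 1, 3}
Tree: B1–B2

The largest bag has 3 vertices, giving width 2; this decomposition certifies tw(G) ≤ 2. For the lower bound, the 3 vertices {0, 1, 2} are pairwise adjacent, and any tree decomposition puts a clique entirely inside one bag — forcing width ≥ 2. The upper and lower bounds meet at 2, so that is the treewidth.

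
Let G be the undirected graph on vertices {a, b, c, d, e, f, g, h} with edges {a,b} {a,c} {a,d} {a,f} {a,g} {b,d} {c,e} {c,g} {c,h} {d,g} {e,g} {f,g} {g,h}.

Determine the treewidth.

2

A width-2 tree decomposition is:
Bags: B1 = {a, c, g}  B2 = {a, d, g}  B3 = {c, g, h}  B4 = {c, e, g}  B5 = {a, b, d}  B6 = {a, f, g}
Tree: B1–B2, B1–B3, B3–B4, B2–B5, B1–B6
Every bag has size at most 3, so the width is 3 − 1 = 2 and tw(G) ≤ 2. On the other hand G contains the 3-clique {a, d, g}. A clique must lie in a single bag of any decomposition, so no decomposition can have width below 2. The upper and lower bounds meet at 2, so that is the treewidth.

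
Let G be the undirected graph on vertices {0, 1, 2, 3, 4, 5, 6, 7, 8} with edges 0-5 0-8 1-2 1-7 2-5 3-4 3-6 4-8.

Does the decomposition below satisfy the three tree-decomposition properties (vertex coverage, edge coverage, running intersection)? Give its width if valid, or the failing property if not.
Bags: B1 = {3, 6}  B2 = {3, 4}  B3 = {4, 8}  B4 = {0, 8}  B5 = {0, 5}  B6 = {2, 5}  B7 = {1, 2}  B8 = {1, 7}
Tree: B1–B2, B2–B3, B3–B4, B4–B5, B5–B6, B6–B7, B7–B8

Checking the three conditions: (i) the bags cover all of {0, 1, 2, 3, 4, 5, 6, 7, 8}; (ii) for each edge, some bag contains both endpoints; (iii) the bags containing any fixed vertex form a subtree. All hold, so the decomposition is valid with width 2 − 1 = 1.

Yes; width 1.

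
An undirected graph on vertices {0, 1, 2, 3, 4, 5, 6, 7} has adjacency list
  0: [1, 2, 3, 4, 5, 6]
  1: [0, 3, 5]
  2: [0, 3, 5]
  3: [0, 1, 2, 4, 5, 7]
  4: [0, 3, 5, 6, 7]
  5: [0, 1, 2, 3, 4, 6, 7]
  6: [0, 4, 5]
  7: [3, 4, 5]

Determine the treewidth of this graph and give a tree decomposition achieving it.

Each bag holds 4 vertices, so the decomposition has width 3, which upper-bounds the treewidth. Conversely, {0, 1, 3, 5} is a clique of size 4, and the vertices of any clique must share a bag in every tree decomposition; so some bag has ≥ 4 vertices and tw(G) ≥ 3. The upper and lower bounds meet at 3, so that is the treewidth.

Treewidth 3.
One optimal decomposition is:
Bags: B1 = {0, 3, 4, 5}  B2 = {0, 4, 5, 6}  B3 = {0, 2, 3, 5}  B4 = {3, 4, 5, 7}  B5 = {0, 1, 3, 5}
Tree: B1–B2, B1–B3, B1–B4, B1–B5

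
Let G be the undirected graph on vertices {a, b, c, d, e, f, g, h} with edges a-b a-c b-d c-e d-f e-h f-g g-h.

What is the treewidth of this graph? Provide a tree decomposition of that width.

Each bag holds 3 vertices, so the decomposition has width 2, which upper-bounds the treewidth. For the lower bound, G contains the cycle c–a–b–d–f–g–h–e–c, so G is not a forest; only forests have treewidth ≤ 1, hence tw(G) ≥ 2. Combining the bounds, tw(G) = 2.

Treewidth 2.
One such decomposition:
Bags: B1 = {a, b, c}  B2 = {b, c, d}  B3 = {c, d, f}  B4 = {c, f, g}  B5 = {c, g, h}  B6 = {c, e, h}
Tree: B1–B2, B2–B3, B3–B4, B4–B5, B5–B6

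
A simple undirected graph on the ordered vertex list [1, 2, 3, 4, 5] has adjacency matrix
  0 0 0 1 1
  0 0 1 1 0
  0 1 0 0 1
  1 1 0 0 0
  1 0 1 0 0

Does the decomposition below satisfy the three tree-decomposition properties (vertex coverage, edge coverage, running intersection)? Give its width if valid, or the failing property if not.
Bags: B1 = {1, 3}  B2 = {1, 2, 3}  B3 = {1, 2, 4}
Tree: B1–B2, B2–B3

No — vertex 5 appears in no bag.

A tree decomposition must satisfy three properties: every vertex lies in some bag; for every edge, both endpoints lie together in some bag; and for every vertex, the bags containing it form a connected subtree. Here vertex 5 appears in no bag, so the decomposition is invalid.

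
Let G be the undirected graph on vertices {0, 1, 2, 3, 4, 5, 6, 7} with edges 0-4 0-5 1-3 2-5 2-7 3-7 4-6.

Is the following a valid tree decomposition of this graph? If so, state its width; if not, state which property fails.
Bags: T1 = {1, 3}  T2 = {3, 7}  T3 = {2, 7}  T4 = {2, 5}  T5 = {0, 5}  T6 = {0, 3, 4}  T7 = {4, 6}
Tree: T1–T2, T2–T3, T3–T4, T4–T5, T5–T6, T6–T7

No — bags containing vertex 3 are not connected in the tree.

A tree decomposition must satisfy three properties: every vertex lies in some bag; for every edge, both endpoints lie together in some bag; and for every vertex, the bags containing it form a connected subtree. Here bags containing vertex 3 are not connected in the tree, so the decomposition is invalid.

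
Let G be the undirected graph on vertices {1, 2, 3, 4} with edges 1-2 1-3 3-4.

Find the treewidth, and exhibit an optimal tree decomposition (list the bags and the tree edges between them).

Every bag has size at most 2, so the width is 2 − 1 = 1 and tw(G) ≤ 1. G has an edge, so its treewidth is at least 1. Therefore the treewidth is 1.

Treewidth 1.
One such decomposition:
Bags: B1 = {3, 4}  B2 = {1, 3}  B3 = {1, 2}
Tree: B1–B2, B2–B3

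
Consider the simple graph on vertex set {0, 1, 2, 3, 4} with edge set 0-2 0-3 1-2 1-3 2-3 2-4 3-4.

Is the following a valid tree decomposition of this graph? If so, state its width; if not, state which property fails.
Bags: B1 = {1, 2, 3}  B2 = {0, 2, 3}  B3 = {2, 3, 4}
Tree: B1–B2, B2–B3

Yes; width 2.

Every vertex of G appears in some bag (union = {0, 1, 2, 3, 4}); every edge is covered by a bag; and for each vertex v the set of bags containing v is connected in the bag tree. The decomposition is therefore valid. The largest bag has 3 vertices, so the width is 2.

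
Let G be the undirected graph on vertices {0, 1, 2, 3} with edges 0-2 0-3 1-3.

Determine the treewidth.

A width-1 tree decomposition is:
Bags: B1 = {1, 3}  B2 = {0, 3}  B3 = {0, 2}
Tree: B1–B2, B2–B3
The largest bag has 2 vertices, giving width 1; this decomposition certifies tw(G) ≤ 1. G has an edge, so its treewidth is at least 1. Therefore the treewidth is 1.

1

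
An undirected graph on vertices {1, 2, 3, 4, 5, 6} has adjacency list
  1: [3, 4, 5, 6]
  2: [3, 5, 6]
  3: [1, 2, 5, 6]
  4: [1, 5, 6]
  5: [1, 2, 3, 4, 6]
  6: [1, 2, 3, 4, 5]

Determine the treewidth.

3

A width-3 tree decomposition is:
Bags: B1 = {1, 3, 5, 6}  B2 = {2, 3, 5, 6}  B3 = {1, 4, 5, 6}
Tree: B1–B2, B1–B3
The largest bag has 4 vertices, giving width 3; this decomposition certifies tw(G) ≤ 3. On the other hand G contains the 4-clique {1, 3, 5, 6}. A clique must lie in a single bag of any decomposition, so no decomposition can have width below 3. Combining the bounds, tw(G) = 3.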